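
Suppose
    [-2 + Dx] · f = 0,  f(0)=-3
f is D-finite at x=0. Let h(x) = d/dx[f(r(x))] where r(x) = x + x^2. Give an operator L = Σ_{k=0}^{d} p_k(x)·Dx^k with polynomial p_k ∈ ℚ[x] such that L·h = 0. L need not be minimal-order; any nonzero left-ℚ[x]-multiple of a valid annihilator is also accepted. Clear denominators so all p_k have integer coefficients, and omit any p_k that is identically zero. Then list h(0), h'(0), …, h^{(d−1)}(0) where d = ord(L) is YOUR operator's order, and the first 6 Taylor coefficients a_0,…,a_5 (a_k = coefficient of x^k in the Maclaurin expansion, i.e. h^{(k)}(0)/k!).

f: a_k = -3, -6, -6, -4, -2, -4/5, …
f∘r: x↦r, Dx↦Dx/r' in L_f ⇒ L₀.
Derive L from L₀ (diff closure).
L = (4 + 8·x + 8·x^2) + (-1 - 2·x)·Dx  (order 1).
h: a_k = -6, -24, -48, -80, -104, -608/5, …
ICs: h(0) = -6.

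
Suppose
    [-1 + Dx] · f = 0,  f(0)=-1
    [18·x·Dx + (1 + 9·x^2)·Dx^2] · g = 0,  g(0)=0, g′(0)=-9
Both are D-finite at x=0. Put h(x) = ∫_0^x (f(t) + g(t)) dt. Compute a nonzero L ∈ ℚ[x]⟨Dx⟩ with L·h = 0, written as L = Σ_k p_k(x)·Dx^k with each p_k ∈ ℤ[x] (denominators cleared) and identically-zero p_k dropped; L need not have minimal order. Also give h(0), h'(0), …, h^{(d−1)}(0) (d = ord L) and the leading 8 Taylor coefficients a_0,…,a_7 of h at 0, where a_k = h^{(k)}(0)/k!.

f: a_k = -1, -1, -1/2, -1/6, -1/24, -1/120, -1/720, -1/5040, …
g: a_k = 0, -9, 0, 27, 0, -729/5, 0, 6561/7, …
f+g: L₀ = lclm(L_f,L_g), ord ≤ 1+2.
h=∫h₀ ⇒ L = L₀·Dx.
L = (18 - 18·x - 486·x^2 - 162·x^3)·Dx^2 + (-19 + 468·x^2 - 81·x^4)·Dx^3 + (1 + 18·x + 18·x^2 + 162·x^3 + 81·x^4)·Dx^4  (order 4).
h: a_k = 0, -1, -5, -1/6, 161/24, -1/120, -17497/720, -1/5040, …
ICs: h(0) = 0, h′(0) = -1, h′′(0) = -10, h′′′(0) = -1.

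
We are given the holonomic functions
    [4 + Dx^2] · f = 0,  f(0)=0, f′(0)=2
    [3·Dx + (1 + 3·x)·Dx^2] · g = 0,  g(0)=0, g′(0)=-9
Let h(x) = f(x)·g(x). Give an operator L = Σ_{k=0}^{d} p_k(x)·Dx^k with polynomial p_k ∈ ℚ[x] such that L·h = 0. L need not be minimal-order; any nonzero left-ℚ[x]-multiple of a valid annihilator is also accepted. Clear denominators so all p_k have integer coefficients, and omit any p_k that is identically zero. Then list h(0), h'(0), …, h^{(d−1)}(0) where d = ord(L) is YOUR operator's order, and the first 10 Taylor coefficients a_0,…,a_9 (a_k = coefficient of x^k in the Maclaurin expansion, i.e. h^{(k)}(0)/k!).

f: a_k = 0, 2, 0, -4/3, 0, 4/15, 0, -8/315, 0, 4/2835, …
g: a_k = 0, -9, 27/2, -27, 243/4, -729/5, 729/2, -6561/7, 19683/8, -6561, …
L₀ := L_f ⊗_s L_g (sym. prod.), ord ≤ 4.
L = (-1112 - 1248·x + 7344·x^2 + 27648·x^3 + 20736·x^4) + (-48 + 2160·x + 10368·x^2 + 10368·x^3)·Dx + (-250 + 240·x + 4968·x^2 + 13824·x^3 + 10368·x^4)·Dx^2 + (-12 + 540·x + 2592·x^2 + 2592·x^3)·Dx^3 + (7 + 138·x + 783·x^2 + 1728·x^3 + 1296·x^4)·Dx^4  (order 4).
h: a_k = 0, 0, -18, 27, -42, 207/2, -258, 3258/5, -11810/7, 124617/28, …
ICs: h(0) = 0, h′(0) = 0, h′′(0) = -36, h′′′(0) = 162.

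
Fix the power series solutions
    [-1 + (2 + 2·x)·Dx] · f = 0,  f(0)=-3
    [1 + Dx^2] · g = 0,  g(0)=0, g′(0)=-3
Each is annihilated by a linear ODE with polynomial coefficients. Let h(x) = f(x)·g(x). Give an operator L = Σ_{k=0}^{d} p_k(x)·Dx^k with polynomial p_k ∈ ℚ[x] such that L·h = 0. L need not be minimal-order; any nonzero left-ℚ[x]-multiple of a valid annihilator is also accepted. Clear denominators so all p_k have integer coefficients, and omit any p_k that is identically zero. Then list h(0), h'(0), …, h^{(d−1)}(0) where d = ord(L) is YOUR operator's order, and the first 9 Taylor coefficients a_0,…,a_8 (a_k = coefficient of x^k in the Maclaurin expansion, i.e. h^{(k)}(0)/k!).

L = (7 + 8·x + 4·x^2) + (-4 - 4·x)·Dx + (4 + 8·x + 4·x^2)·Dx^2  (order 2).
h: a_k = 0, 9, 9/2, -21/8, -3/16, -57/640, 243/1280, -983/7168, 7727/71680, …
ICs: h(0) = 0, h′(0) = 9.

f: a_k = -3, -3/2, 3/8, -3/16, 15/128, -21/256, 63/1024, -99/2048, 1287/32768, …
g: a_k = 0, -3, 0, 1/2, 0, -1/40, 0, 1/1680, 0, …
f·g: L₀ = L_f ⊗_s L_g, ord ≤ 1·2.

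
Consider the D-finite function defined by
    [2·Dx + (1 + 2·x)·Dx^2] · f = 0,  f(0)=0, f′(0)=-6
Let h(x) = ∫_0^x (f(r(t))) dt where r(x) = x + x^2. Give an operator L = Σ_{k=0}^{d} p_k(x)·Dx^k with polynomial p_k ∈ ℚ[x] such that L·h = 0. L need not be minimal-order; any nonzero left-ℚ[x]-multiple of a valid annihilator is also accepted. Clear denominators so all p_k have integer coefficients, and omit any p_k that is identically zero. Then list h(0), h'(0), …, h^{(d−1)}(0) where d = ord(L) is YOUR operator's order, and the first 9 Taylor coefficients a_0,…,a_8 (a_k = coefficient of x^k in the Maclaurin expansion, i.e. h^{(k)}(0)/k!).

f: a_k = 0, -6, 6, -8, 12, -96/5, 32, -384/7, 96, …
Change of var in L_f (x↦r) gives L₀.
h=∫h₀ ⇒ L = L₀·Dx.
L = (4·x + 4·x^2)·Dx^2 + (1 + 4·x + 6·x^2 + 4·x^3)·Dx^3  (order 3).
h: a_k = 0, 0, -3, 0, 1, -6/5, 4/5, 0, -6/7, …
ICs: h(0) = 0, h′(0) = 0, h′′(0) = -6.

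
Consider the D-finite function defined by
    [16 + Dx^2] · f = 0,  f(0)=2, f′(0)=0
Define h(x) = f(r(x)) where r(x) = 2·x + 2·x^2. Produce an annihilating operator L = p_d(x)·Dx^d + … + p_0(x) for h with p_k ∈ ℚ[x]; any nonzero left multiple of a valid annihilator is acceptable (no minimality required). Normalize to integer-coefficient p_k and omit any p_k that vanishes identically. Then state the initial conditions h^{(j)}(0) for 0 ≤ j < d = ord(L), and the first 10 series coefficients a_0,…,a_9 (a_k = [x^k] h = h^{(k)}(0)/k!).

f: a_k = 2, 0, -16, 0, 64/3, 0, -512/45, 0, 1024/315, 0, …
Substitute x→r, Dx→(1/r')Dx; clear ⇒ L₀.
L = (64 + 384·x + 768·x^2 + 512·x^3) - 2·Dx + (1 + 2·x)·Dx^2  (order 2).
h: a_k = 2, 0, -64, -128, 832/3, 4096/3, 59392/45, -45056/15, -3070976/315, -2490368/315, …
ICs: h(0) = 2, h′(0) = 0.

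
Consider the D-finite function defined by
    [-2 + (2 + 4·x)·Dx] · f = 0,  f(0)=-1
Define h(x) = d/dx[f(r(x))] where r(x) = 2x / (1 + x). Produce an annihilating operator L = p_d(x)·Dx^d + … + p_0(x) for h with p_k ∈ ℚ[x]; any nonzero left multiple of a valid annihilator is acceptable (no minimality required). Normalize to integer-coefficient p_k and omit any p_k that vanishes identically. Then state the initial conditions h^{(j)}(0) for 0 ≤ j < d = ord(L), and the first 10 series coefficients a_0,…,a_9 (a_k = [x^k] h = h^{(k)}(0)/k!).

L = (-4 - 10·x) + (-1 - 6·x - 5·x^2)·Dx  (order 1).
h: a_k = -2, 8, -30, 120, -510, 2256, -10234, 47200, -220230, 1036440, …
ICs: h(0) = -2.

f: a_k = -1, -1, 1/2, -1/2, 5/8, -7/8, 21/16, -33/16, 429/128, -715/128, …
Change of var in L_f (x↦r) gives L₀.
Differentiate: ansatz ord ≤ ord L₀ ⇒ L.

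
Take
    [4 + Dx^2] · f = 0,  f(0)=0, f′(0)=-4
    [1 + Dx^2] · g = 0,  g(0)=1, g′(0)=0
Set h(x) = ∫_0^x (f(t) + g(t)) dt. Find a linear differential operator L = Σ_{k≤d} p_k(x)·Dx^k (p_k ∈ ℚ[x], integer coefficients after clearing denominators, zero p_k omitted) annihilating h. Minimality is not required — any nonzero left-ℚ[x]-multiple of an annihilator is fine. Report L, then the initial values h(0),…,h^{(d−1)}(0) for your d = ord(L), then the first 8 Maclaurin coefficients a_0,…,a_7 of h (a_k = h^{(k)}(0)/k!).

L = 4·Dx + 5·Dx^3 + Dx^5  (order 5).
h: a_k = 0, 1, -2, -1/6, 2/3, 1/120, -4/45, -1/5040, …
ICs: h(0) = 0, h′(0) = 1, h′′(0) = -4, h′′′(0) = -1, h′′′′(0) = 16.

f: a_k = 0, -4, 0, 8/3, 0, -8/15, 0, 16/315, …
g: a_k = 1, 0, -1/2, 0, 1/24, 0, -1/720, 0, …
Weyl lclm of L_f,L_g ⇒ L₀ (ord ≤ 4).
Integrate: L := L₀·Dx.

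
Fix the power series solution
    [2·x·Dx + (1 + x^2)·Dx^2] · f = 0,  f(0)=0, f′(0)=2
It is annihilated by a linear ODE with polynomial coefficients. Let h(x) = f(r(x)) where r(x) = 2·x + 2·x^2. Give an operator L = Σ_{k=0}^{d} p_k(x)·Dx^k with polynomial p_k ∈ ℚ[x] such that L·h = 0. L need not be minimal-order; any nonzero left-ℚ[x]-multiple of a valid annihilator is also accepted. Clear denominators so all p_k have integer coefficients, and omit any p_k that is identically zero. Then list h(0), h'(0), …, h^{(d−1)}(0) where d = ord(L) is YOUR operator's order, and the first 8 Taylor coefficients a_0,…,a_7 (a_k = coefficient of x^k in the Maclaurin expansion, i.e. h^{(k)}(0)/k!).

L = (-2 + 8·x + 32·x^2 + 48·x^3 + 24·x^4)·Dx + (1 + 2·x + 4·x^2 + 16·x^3 + 20·x^4 + 8·x^5)·Dx^2  (order 2).
h: a_k = 0, 4, 4, -16/3, -16, -16/5, 176/3, 640/7, …
ICs: h(0) = 0, h′(0) = 4.

f: a_k = 0, 2, 0, -2/3, 0, 2/5, 0, -2/7, …
Change of var in L_f (x↦r) gives L₀.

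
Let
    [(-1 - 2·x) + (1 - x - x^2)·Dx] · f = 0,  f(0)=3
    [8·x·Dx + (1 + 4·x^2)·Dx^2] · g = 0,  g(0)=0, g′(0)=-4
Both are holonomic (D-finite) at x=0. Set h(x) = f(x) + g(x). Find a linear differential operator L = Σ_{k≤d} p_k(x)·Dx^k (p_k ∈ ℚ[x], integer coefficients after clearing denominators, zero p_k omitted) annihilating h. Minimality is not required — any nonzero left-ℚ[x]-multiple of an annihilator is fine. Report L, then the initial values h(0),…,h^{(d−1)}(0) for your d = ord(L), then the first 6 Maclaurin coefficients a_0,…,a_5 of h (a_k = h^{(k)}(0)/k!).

f: a_k = 3, 3, 6, 9, 15, 24, …
g: a_k = 0, -4, 0, 16/3, 0, -64/5, …
L₀ := lclm(L_f,L_g); ord L₀ ≤ 1+2.
L = (-16 + 64·x + 400·x^2 + 576·x^3 + 696·x^4 + 96·x^6)·Dx + (13 + 24·x + 22·x^2 + 204·x^3 + 548·x^4 + 488·x^5 + 48·x^6 + 96·x^7)·Dx^2 + (-2 - 5·x - 14·x^2 + 2·x^3 - 13·x^4 + 92·x^5 + 48·x^6 + 16·x^7 + 16·x^8)·Dx^3  (order 3).
h: a_k = 3, -1, 6, 43/3, 15, 56/5, …
ICs: h(0) = 3, h′(0) = -1, h′′(0) = 12.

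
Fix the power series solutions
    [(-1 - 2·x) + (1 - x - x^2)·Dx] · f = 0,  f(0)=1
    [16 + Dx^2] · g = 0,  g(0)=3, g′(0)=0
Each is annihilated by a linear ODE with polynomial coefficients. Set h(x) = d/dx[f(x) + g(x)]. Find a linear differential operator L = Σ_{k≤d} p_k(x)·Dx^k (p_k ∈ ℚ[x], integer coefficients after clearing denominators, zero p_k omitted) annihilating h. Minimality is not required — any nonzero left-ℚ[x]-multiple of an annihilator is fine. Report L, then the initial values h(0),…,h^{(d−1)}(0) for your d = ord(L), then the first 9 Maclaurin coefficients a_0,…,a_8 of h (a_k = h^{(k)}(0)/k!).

f: a_k = 1, 1, 2, 3, 5, 8, 13, 21, 34, …
g: a_k = 3, 0, -24, 0, 32, 0, -256/15, 0, 512/105, …
Weyl lclm of L_f,L_g ⇒ L₀ (ord ≤ 3).
h₀' ⇒ L via d/dx closure of L₀.
L = (1472 + 2624·x + 2560·x^2 + 640·x^3 + 2240·x^4 + 2304·x^5 + 768·x^6) + (-272 - 112·x + 1008·x^2 - 160·x^3 - 800·x^4 + 576·x^5 + 896·x^6 + 256·x^7)·Dx + (92 + 164·x + 160·x^2 + 40·x^3 + 140·x^4 + 144·x^5 + 48·x^6)·Dx^2 + (-17 - 7·x + 63·x^2 - 10·x^3 - 50·x^4 + 36·x^5 + 56·x^6 + 16·x^7)·Dx^3  (order 3).
h: a_k = 1, -44, 9, 148, 40, -122/5, 147, 32656/105, 495, …
ICs: h(0) = 1, h′(0) = -44, h′′(0) = 18.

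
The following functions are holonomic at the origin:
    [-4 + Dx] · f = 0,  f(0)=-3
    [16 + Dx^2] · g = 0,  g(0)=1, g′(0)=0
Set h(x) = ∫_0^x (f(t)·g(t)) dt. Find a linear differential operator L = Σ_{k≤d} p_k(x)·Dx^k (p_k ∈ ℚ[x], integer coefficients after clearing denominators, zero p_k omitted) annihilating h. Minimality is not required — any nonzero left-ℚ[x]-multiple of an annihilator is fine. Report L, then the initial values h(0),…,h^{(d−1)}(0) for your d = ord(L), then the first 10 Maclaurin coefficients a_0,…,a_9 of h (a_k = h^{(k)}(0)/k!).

L = 32·Dx - 8·Dx^2 + Dx^3  (order 3).
h: a_k = 0, -3, -6, 0, 16, 128/5, 256/15, 0, -1024/105, -8192/945, …
ICs: h(0) = 0, h′(0) = -3, h′′(0) = -12.

f: a_k = -3, -12, -24, -32, -32, -128/5, -256/15, -1024/105, -512/105, -2048/945, …
g: a_k = 1, 0, -8, 0, 32/3, 0, -256/45, 0, 512/315, 0, …
L₀ := L_f ⊗_s L_g (sym. prod.), ord ≤ 2.
Integrate: L := L₀·Dx.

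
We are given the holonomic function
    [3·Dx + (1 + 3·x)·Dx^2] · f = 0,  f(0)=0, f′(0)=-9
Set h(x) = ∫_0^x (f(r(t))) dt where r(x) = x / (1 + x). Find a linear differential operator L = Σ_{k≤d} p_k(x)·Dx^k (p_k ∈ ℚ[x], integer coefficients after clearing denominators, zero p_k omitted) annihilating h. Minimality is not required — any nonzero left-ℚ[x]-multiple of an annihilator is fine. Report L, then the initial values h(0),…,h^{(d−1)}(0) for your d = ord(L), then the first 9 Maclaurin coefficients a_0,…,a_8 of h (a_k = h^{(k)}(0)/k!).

L = (5 + 8·x)·Dx^2 + (1 + 5·x + 4·x^2)·Dx^3  (order 3).
h: a_k = 0, 0, -9/2, 15/2, -63/4, 153/4, -1023/10, 585/2, -49149/56, …
ICs: h(0) = 0, h′(0) = 0, h′′(0) = -9.

f: a_k = 0, -9, 27/2, -27, 243/4, -729/5, 729/2, -6561/7, 19683/8, …
h₀=f(r): pull back L_f along r ⇒ L₀.
∫: right-multiply L₀ by Dx.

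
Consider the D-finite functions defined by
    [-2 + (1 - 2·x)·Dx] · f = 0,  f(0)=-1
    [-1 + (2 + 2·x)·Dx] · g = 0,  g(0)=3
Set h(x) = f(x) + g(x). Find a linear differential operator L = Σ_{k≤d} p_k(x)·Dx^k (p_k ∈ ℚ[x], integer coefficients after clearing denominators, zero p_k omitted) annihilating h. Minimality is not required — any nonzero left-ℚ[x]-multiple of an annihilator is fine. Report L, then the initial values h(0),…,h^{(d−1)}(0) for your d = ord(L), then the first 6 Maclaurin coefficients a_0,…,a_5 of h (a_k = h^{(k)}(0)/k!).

L = (-6 - 4·x) + (11 + 20·x + 12·x^2)·Dx + (-2 - 2·x + 8·x^2 + 8·x^3)·Dx^2  (order 2).
h: a_k = 2, -1/2, -35/8, -125/16, -2063/128, -8171/256, …
ICs: h(0) = 2, h′(0) = -1/2.

f: a_k = -1, -2, -4, -8, -16, -32, …
g: a_k = 3, 3/2, -3/8, 3/16, -15/128, 21/256, …
h₀=f+g: left-lcm gives L₀, ord ≤ 2.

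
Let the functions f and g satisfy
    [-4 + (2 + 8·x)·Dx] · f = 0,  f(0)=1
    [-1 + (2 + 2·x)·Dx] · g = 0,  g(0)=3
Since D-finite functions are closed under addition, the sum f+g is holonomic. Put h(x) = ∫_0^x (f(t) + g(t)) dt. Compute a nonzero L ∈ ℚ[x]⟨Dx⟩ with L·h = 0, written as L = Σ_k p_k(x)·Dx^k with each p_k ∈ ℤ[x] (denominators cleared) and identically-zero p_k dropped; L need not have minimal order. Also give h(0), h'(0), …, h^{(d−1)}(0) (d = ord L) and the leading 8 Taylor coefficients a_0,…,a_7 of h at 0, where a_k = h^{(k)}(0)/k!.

f: a_k = 1, 2, -2, 4, -10, 28, -84, 264, …
g: a_k = 3, 3/2, -3/8, 3/16, -15/128, 21/256, -63/1024, 99/2048, …
Weyl lclm of L_f,L_g ⇒ L₀ (ord ≤ 2).
Integrate: L := L₀·Dx.
L = -2·Dx + (5 + 8·x)·Dx^2 + (2 + 10·x + 8·x^2)·Dx^3  (order 3).
h: a_k = 0, 4, 7/4, -19/24, 67/64, -259/128, 7189/1536, -12297/1024, …
ICs: h(0) = 0, h′(0) = 4, h′′(0) = 7/2.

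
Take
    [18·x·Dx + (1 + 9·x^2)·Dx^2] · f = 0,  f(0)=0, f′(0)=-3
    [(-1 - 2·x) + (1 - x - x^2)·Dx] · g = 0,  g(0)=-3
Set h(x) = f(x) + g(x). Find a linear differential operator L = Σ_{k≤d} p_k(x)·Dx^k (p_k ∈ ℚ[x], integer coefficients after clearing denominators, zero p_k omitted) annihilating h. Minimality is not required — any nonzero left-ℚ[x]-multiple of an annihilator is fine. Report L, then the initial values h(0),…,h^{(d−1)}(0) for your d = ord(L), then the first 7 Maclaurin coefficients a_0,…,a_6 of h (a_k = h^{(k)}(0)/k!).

L = (36 - 144·x - 1440·x^2 - 2376·x^3 - 3186·x^4 - 486·x^6)·Dx + (-18 - 24·x + 108·x^2 - 444·x^3 - 2313·x^4 - 2178·x^5 - 243·x^6 - 486·x^7)·Dx^2 + (2 + 10·x + 34·x^2 + 48·x^3 + 123·x^4 - 387·x^5 - 198·x^6 - 81·x^7 - 81·x^8)·Dx^3  (order 3).
h: a_k = -3, -6, -6, 0, -15, -363/5, -39, …
ICs: h(0) = -3, h′(0) = -6, h′′(0) = -12.

f: a_k = 0, -3, 0, 9, 0, -243/5, 0, …
g: a_k = -3, -3, -6, -9, -15, -24, -39, …
h₀=f+g: left-lcm gives L₀, ord ≤ 3.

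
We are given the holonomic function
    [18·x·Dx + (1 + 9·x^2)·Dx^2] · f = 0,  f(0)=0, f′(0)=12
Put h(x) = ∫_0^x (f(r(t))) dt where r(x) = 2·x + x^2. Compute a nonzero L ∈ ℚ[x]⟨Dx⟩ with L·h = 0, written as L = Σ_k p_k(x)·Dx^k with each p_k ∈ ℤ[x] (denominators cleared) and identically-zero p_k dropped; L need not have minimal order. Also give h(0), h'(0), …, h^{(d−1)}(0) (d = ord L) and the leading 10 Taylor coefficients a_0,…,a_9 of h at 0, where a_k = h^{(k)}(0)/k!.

L = (-1 + 72·x + 144·x^2 + 108·x^3 + 27·x^4)·Dx^2 + (1 + x + 36·x^2 + 72·x^3 + 45·x^4 + 9·x^5)·Dx^3  (order 3).
h: a_k = 0, 0, 12, 4, -72, -432/5, 5004/5, 15516/7, -126360/7, -61344, …
ICs: h(0) = 0, h′(0) = 0, h′′(0) = 24.

f: a_k = 0, 12, 0, -36, 0, 972/5, 0, -8748/7, 0, 8748, …
L₀ from L_f via x↦r, Dx↦r'^{-1}Dx.
Integrate: L := L₀·Dx.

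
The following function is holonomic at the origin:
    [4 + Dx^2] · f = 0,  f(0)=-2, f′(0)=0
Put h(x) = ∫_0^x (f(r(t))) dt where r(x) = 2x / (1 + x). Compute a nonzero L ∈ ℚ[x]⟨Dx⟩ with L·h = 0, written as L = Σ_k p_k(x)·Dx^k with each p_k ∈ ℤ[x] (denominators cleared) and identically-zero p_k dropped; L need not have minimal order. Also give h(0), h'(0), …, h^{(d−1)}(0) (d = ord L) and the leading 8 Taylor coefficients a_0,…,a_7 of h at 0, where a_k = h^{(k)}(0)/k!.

L = 16·Dx + (2 + 6·x + 6·x^2 + 2·x^3)·Dx^2 + (1 + 4·x + 6·x^2 + 4·x^3 + x^4)·Dx^3  (order 3).
h: a_k = 0, -2, 0, 16/3, -8, 16/3, 32/9, -784/45, …
ICs: h(0) = 0, h′(0) = -2, h′′(0) = 0.

f: a_k = -2, 0, 4, 0, -4/3, 0, 8/45, 0, …
f∘r: x↦r, Dx↦Dx/r' in L_f ⇒ L₀.
h=∫h₀ ⇒ L = L₀·Dx.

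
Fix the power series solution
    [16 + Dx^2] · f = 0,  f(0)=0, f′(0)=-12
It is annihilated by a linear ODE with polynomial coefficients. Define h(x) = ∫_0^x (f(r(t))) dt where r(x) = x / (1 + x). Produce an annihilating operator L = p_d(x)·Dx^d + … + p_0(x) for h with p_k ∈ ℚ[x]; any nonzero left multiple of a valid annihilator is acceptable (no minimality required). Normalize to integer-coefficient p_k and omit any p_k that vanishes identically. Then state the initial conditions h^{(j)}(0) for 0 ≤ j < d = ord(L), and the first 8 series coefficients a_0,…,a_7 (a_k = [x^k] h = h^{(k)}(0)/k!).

f: a_k = 0, -12, 0, 32, 0, -128/5, 0, 1024/105, …
Change of var in L_f (x↦r) gives L₀.
h=∫h₀ ⇒ L = L₀·Dx.
L = 16·Dx + (2 + 6·x + 6·x^2 + 2·x^3)·Dx^2 + (1 + 4·x + 6·x^2 + 4·x^3 + x^4)·Dx^3  (order 3).
h: a_k = 0, 0, -6, 4, 5, -84/5, 386/15, -180/7, …
ICs: h(0) = 0, h′(0) = 0, h′′(0) = -12.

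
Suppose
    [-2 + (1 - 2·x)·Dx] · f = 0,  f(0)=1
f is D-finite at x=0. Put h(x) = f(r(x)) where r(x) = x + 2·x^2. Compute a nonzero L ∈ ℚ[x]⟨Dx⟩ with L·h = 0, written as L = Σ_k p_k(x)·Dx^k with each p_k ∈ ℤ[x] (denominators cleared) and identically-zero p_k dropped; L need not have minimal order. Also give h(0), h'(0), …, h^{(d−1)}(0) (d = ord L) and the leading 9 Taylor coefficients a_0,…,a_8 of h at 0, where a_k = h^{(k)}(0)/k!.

L = (2 + 8·x) + (-1 + 2·x + 4·x^2)·Dx  (order 1).
h: a_k = 1, 2, 8, 24, 80, 256, 832, 2688, 8704, …
ICs: h(0) = 1.

f: a_k = 1, 2, 4, 8, 16, 32, 64, 128, 256, …
L₀ from L_f via x↦r, Dx↦r'^{-1}Dx.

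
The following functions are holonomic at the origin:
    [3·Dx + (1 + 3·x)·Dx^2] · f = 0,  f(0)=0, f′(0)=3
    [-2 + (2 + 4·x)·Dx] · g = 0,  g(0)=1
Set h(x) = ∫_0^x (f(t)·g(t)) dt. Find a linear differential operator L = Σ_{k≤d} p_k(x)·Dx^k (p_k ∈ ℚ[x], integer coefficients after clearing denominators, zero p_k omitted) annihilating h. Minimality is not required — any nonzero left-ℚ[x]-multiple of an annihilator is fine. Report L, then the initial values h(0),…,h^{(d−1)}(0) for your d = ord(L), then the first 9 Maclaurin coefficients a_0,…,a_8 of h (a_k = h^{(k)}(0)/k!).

L = 3·x·Dx + (1 + 2·x)·Dx^2 + (1 + 7·x + 16·x^2 + 12·x^3)·Dx^3  (order 3).
h: a_k = 0, 0, 3/2, -1/2, 3/4, -3/2, 263/80, -4227/560, 40041/2240, …
ICs: h(0) = 0, h′(0) = 0, h′′(0) = 3.

f: a_k = 0, 3, -9/2, 9, -81/4, 243/5, -243/2, 2187/7, -6561/8, …
g: a_k = 1, 1, -1/2, 1/2, -5/8, 7/8, -21/16, 33/16, -429/128, …
f·g: L₀ = L_f ⊗_s L_g, ord ≤ 2·1.
h=∫h₀ ⇒ L = L₀·Dx.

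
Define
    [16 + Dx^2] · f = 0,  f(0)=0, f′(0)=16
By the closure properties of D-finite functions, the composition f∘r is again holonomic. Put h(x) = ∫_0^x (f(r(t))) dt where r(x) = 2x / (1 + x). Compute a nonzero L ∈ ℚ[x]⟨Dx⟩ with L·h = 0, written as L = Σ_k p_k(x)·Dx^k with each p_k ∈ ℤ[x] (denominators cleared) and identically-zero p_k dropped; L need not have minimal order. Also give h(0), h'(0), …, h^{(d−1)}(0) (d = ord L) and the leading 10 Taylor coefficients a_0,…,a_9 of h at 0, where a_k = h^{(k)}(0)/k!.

f: a_k = 0, 16, 0, -128/3, 0, 512/15, 0, -4096/315, 0, 8192/2835, …
L₀ from L_f via x↦r, Dx↦r'^{-1}Dx.
Integrate: L := L₀·Dx.
L = 64·Dx + (2 + 6·x + 6·x^2 + 2·x^3)·Dx^2 + (1 + 4·x + 6·x^2 + 4·x^3 + x^4)·Dx^3  (order 3).
h: a_k = 0, 0, 16, -32/3, -232/3, 992/5, -6928/45, -2080/7, 379244/315, -874912/405, …
ICs: h(0) = 0, h′(0) = 0, h′′(0) = 32.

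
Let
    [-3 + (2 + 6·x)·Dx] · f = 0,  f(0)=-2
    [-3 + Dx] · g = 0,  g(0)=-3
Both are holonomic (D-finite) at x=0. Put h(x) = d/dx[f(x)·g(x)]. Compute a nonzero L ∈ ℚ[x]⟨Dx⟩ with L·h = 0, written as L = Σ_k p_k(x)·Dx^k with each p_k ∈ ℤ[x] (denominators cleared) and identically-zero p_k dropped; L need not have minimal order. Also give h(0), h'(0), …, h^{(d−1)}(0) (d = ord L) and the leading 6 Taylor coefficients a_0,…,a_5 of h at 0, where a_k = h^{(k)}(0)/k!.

f: a_k = -2, -3, 9/4, -27/8, 405/64, -1701/128, …
g: a_k = -3, -9, -27/2, -27/2, -81/8, -243/40, …
Product ⇒ symmetric product L₀, ord ≤ 1.
Differentiate: ansatz ord ≤ ord L₀ ⇒ L.
L = (7 + 36·x + 36·x^2) + (-2 - 10·x - 12·x^2)·Dx  (order 1).
h: a_k = 27, 189/2, 1377/8, 2673/16, 26001/128, -64881/1280, …
ICs: h(0) = 27.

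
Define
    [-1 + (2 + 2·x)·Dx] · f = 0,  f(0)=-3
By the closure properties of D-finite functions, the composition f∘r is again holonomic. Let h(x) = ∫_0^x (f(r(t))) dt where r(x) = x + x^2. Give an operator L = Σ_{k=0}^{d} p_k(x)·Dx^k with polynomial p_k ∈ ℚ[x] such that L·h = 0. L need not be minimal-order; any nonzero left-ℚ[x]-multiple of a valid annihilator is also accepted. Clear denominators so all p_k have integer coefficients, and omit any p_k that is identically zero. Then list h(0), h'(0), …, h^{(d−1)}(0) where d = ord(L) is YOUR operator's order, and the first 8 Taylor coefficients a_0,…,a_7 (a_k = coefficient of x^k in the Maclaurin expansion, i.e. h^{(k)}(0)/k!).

L = (-1 - 2·x)·Dx + (2 + 2·x + 2·x^2)·Dx^2  (order 2).
h: a_k = 0, -3, -3/4, -3/8, 9/64, -9/640, -15/512, 171/7168, …
ICs: h(0) = 0, h′(0) = -3.

f: a_k = -3, -3/2, 3/8, -3/16, 15/128, -21/256, 63/1024, -99/2048, …
Substitute x→r, Dx→(1/r')Dx; clear ⇒ L₀.
∫: right-multiply L₀ by Dx.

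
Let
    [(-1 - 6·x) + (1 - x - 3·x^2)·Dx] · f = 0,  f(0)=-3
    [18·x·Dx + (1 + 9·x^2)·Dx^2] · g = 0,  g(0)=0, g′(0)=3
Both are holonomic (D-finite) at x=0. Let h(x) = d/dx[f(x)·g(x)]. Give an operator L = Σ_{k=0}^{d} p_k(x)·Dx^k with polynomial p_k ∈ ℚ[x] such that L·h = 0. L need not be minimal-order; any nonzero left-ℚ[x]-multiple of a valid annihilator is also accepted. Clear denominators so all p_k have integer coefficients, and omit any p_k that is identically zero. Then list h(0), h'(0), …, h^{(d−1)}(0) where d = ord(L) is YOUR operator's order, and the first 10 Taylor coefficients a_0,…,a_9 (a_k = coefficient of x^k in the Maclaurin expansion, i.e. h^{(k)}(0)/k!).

L = (-6 + 1134·x^2 + 1944·x^3 + 8748·x^4) + (6 + 42·x + 54·x^2 + 270·x^3 + 1944·x^4 + 5832·x^5)·Dx + (-1 - 2·x - 30·x^2 + 18·x^3 - 108·x^4 + 324·x^5 + 729·x^6)·Dx^2  (order 2).
h: a_k = -9, -18, -27, -144, -1044, -9504/5, -207/5, -267768/35, -2373543/35, -104040, …
ICs: h(0) = -9, h′(0) = -18.

f: a_k = -3, -3, -12, -21, -57, -120, -291, -651, -1524, -3477, …
g: a_k = 0, 3, 0, -9, 0, 243/5, 0, -2187/7, 0, 2187, …
h₀=f·g: eliminate ⇒ L₀, order ≤ 1·2.
h₀' ⇒ L via d/dx closure of L₀.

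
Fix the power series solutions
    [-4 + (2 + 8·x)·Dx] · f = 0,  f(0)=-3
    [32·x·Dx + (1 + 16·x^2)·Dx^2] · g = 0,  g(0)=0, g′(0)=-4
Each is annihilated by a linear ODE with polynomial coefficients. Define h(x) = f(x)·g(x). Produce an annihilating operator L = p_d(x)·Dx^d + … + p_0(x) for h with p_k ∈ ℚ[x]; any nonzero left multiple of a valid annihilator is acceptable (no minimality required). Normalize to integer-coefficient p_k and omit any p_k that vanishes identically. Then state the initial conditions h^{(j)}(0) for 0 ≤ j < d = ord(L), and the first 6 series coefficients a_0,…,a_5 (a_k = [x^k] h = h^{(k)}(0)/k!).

L = (12 - 64·x - 64·x^2) + (-4 + 16·x + 192·x^2 + 256·x^3)·Dx + (1 + 8·x + 32·x^2 + 128·x^3 + 256·x^4)·Dx^2  (order 2).
h: a_k = 0, 12, 24, -88, -80, 3112/5, …
ICs: h(0) = 0, h′(0) = 12.

f: a_k = -3, -6, 6, -12, 30, -84, …
g: a_k = 0, -4, 0, 64/3, 0, -1024/5, …
L₀ := L_f ⊗_s L_g (sym. prod.), ord ≤ 2.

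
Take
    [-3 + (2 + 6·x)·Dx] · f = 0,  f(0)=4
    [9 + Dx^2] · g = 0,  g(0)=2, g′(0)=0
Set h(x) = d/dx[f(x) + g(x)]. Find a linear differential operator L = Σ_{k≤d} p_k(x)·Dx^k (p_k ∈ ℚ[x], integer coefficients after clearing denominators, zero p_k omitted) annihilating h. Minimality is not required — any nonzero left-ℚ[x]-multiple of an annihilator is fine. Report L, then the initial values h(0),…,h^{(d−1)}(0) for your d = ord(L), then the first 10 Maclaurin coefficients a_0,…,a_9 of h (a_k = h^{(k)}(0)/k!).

f: a_k = 4, 6, -9/2, 27/4, -405/32, 1701/64, -15309/256, 72171/512, -2814669/8192, 14073345/16384, …
g: a_k = 2, 0, -9, 0, 27/4, 0, -81/40, 0, 729/2240, 0, …
Sum ⇒ L₀ = lclm(L_f,L_g) in ℚ(x)⟨Dx⟩.
h=h₀': d/dx-closure on L₀ ⇒ L.
L = (-513 - 648·x - 972·x^2) + (-126 - 810·x - 1944·x^2 - 1944·x^3)·Dx + (-57 - 72·x - 108·x^2)·Dx^2 + (-14 - 90·x - 216·x^2 - 216·x^3)·Dx^3  (order 3).
h: a_k = 6, -27, 81/4, -189/8, 8505/64, -237411/640, 505197/512, -98420103/35840, 126660105/16384, -25121294073/1146880, …
ICs: h(0) = 6, h′(0) = -27, h′′(0) = 81/2.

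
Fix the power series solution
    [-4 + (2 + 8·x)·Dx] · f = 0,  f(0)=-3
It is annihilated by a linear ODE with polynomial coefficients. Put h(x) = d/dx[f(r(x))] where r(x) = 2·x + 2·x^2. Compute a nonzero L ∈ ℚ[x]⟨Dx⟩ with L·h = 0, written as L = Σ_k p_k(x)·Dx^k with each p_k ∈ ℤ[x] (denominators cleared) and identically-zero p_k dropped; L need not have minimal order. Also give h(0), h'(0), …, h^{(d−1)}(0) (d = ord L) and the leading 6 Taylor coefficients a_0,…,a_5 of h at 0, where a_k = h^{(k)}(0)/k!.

f: a_k = -3, -6, 6, -12, 30, -84, …
Change of var in L_f (x↦r) gives L₀.
h=h₀': d/dx-closure on L₀ ⇒ L.
L = -2 + (-1 - 10·x - 24·x^2 - 16·x^3)·Dx  (order 1).
h: a_k = -12, 24, -144, 864, -5280, 32832, …
ICs: h(0) = -12.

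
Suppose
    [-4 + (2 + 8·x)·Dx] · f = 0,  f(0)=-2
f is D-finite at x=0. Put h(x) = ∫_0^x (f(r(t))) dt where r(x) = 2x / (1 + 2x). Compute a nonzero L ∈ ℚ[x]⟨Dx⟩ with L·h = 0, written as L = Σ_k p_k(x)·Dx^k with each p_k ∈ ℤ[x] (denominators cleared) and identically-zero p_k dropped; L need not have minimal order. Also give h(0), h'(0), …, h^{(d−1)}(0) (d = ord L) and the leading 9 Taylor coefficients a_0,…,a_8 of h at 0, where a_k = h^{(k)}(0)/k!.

f: a_k = -2, -4, 4, -8, 20, -56, 168, -528, 1716, …
h₀=f(r): pull back L_f along r ⇒ L₀.
∫: right-multiply L₀ by Dx.
L = -4·Dx + (1 + 12·x + 20·x^2)·Dx^2  (order 2).
h: a_k = 0, -2, -4, 32/3, -40, 192, -1088, 48128/7, -46784, …
ICs: h(0) = 0, h′(0) = -2.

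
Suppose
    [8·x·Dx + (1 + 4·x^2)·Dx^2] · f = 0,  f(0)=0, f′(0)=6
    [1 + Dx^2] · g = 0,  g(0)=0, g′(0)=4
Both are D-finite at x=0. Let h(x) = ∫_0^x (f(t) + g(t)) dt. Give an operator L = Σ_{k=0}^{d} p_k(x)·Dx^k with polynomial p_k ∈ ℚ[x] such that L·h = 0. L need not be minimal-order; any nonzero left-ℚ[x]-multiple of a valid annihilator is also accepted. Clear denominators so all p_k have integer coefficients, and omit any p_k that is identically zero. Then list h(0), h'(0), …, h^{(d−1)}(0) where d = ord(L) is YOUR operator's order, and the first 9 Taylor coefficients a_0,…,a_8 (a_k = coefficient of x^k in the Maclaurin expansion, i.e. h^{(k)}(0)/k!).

f: a_k = 0, 6, 0, -8, 0, 96/5, 0, -384/7, 0, …
g: a_k = 0, 4, 0, -2/3, 0, 1/30, 0, -1/1260, 0, …
Weyl lclm of L_f,L_g ⇒ L₀ (ord ≤ 4).
h=∫₀ˣh₀: take L = L₀·Dx.
L = (-376·x + 1600·x^3 + 128·x^5)·Dx^2 + (-7 + 76·x^2 + 432·x^4 + 64·x^6)·Dx^3 + (-376·x + 1600·x^3 + 128·x^5)·Dx^4 + (-7 + 76·x^2 + 432·x^4 + 64·x^6)·Dx^5  (order 5).
h: a_k = 0, 0, 5, 0, -13/6, 0, 577/180, 0, -69121/10080, …
ICs: h(0) = 0, h′(0) = 0, h′′(0) = 10, h′′′(0) = 0, h′′′′(0) = -52.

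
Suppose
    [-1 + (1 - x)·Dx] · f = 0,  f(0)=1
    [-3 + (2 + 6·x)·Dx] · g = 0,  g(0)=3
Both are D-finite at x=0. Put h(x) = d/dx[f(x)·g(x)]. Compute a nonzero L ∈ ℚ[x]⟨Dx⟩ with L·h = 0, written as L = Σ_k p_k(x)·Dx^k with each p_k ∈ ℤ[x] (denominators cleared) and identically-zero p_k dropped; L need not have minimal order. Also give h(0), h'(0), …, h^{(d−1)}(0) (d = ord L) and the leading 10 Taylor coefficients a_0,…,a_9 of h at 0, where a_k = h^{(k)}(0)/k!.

f: a_k = 1, 1, 1, 1, 1, 1, 1, 1, 1, 1, …
g: a_k = 3, 9/2, -27/8, 81/16, -1215/128, 5103/256, -45927/1024, 216513/2048, -8444007/32768, 42220035/65536, …
Sym-product of L_f,L_g gives L₀ (≤ ord 1).
Derive L from L₀ (diff closure).
L = (11 + 90·x + 27·x^2) + (-10 - 26·x + 18·x^2 + 18·x^3)·Dx  (order 1).
h: a_k = 15/2, 33/4, 441/16, -39/32, 25125/256, -77481/512, 1154013/2048, -5806263/4096, 275467581/65536, -1541071605/131072, …
ICs: h(0) = 15/2.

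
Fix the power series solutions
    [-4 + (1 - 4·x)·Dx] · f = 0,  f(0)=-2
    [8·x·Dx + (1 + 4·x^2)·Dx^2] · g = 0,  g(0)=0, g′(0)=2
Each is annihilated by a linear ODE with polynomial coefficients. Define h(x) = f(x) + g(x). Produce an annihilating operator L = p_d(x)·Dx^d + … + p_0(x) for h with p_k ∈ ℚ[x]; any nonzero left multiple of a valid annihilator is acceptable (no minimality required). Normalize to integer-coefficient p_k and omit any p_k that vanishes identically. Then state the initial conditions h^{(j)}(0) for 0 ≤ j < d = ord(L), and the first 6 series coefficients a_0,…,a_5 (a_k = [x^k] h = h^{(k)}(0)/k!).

L = (-8 + 128·x + 96·x^2)·Dx + (13 - 8·x + 100·x^2 + 96·x^3)·Dx^2 + (-1 + 3·x + 12·x^3 + 16·x^4)·Dx^3  (order 3).
h: a_k = -2, -6, -32, -392/3, -512, -10208/5, …
ICs: h(0) = -2, h′(0) = -6, h′′(0) = -64.

f: a_k = -2, -8, -32, -128, -512, -2048, …
g: a_k = 0, 2, 0, -8/3, 0, 32/5, …
L₀ := lclm(L_f,L_g); ord L₀ ≤ 1+2.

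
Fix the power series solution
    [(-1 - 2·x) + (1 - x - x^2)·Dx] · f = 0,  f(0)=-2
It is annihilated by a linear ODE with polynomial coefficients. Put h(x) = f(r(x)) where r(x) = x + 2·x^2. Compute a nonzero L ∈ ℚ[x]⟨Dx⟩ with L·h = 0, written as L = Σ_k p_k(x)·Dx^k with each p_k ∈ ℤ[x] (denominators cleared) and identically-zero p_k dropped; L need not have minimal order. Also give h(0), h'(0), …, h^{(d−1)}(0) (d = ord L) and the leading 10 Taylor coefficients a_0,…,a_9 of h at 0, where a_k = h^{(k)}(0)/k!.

f: a_k = -2, -2, -4, -6, -10, -16, -26, -42, -68, -110, …
h₀=f(r): pull back L_f along r ⇒ L₀.
L = (1 + 6·x + 12·x^2 + 16·x^3) + (-1 + x + 3·x^2 + 4·x^3 + 4·x^4)·Dx  (order 1).
h: a_k = -2, -2, -8, -22, -62, -168, -474, -1314, -3656, -10166, …
ICs: h(0) = -2.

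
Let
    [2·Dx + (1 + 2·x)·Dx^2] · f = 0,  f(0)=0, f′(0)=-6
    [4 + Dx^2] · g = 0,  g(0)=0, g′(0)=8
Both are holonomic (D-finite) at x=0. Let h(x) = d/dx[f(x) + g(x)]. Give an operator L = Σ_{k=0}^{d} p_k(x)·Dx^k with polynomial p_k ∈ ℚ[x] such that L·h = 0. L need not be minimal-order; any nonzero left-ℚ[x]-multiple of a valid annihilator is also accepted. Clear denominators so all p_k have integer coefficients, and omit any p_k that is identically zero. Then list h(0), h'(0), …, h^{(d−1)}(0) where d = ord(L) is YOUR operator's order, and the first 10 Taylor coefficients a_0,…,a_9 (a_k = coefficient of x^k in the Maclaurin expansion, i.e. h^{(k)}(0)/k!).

f: a_k = 0, -6, 6, -8, 12, -96/5, 32, -384/7, 96, -512/3, …
g: a_k = 0, 8, 0, -16/3, 0, 16/15, 0, -32/315, 0, 16/2835, …
Sum ⇒ L₀ = lclm(L_f,L_g) in ℚ(x)⟨Dx⟩.
Derive L from L₀ (diff closure).
L = (56 + 32·x + 32·x^2) + (12 + 40·x + 48·x^2 + 32·x^3)·Dx + (14 + 8·x + 8·x^2)·Dx^2 + (3 + 10·x + 12·x^2 + 8·x^3)·Dx^3  (order 3).
h: a_k = 2, 12, -40, 48, -272/3, 192, -17312/45, 768, -483824/315, 3072, …
ICs: h(0) = 2, h′(0) = 12, h′′(0) = -80.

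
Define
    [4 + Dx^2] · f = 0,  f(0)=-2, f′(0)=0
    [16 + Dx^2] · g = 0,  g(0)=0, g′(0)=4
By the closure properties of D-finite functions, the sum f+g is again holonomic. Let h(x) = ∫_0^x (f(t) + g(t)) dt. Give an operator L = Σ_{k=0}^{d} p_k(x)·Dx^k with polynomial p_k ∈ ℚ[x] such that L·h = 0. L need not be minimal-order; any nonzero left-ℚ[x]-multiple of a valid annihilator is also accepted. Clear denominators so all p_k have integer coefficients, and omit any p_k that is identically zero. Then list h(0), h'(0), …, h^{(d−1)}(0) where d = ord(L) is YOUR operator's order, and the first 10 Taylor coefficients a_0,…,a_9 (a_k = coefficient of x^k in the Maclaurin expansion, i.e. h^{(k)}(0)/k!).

L = 64·Dx + 20·Dx^3 + Dx^5  (order 5).
h: a_k = 0, -2, 2, 4/3, -8/3, -4/15, 64/45, 8/315, -128/315, -4/2835, …
ICs: h(0) = 0, h′(0) = -2, h′′(0) = 4, h′′′(0) = 8, h′′′′(0) = -64.

f: a_k = -2, 0, 4, 0, -4/3, 0, 8/45, 0, -4/315, 0, …
g: a_k = 0, 4, 0, -32/3, 0, 128/15, 0, -1024/315, 0, 2048/2835, …
Sum ⇒ L₀ = lclm(L_f,L_g) in ℚ(x)⟨Dx⟩.
∫: right-multiply L₀ by Dx.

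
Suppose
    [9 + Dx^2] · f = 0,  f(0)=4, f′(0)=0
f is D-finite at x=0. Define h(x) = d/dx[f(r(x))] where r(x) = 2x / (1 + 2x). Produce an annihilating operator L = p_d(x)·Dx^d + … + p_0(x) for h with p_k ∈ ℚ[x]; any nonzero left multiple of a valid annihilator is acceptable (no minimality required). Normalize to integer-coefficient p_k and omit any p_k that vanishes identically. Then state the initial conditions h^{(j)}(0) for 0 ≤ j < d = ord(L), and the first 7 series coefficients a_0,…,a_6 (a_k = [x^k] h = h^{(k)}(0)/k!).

L = (60 + 96·x + 96·x^2) + (12 + 72·x + 144·x^2 + 96·x^3)·Dx + (1 + 8·x + 24·x^2 + 32·x^3 + 16·x^4)·Dx^2  (order 2).
h: a_k = 0, -144, 864, -2592, 2880, 78624/5, -616896/5, …
ICs: h(0) = 0, h′(0) = -144.

f: a_k = 4, 0, -18, 0, 27/2, 0, -81/20, …
Change of var in L_f (x↦r) gives L₀.
Differentiate: ansatz ord ≤ ord L₀ ⇒ L.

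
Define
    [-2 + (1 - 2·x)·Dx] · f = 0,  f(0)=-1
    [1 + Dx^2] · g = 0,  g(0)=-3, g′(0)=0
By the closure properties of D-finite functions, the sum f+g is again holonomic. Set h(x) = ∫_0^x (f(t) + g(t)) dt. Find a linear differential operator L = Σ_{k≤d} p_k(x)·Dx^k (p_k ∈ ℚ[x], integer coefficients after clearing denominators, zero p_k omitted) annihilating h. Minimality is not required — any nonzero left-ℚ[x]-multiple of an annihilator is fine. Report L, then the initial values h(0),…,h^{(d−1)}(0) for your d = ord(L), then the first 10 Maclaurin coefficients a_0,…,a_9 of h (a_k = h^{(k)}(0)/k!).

f: a_k = -1, -2, -4, -8, -16, -32, -64, -128, -256, -512, …
g: a_k = -3, 0, 3/2, 0, -1/8, 0, 1/240, 0, -1/13440, 0, …
h₀=f+g: left-lcm gives L₀, ord ≤ 3.
Integrate: L := L₀·Dx.
L = (50 - 8·x + 8·x^2)·Dx + (-9 + 22·x - 12·x^2 + 8·x^3)·Dx^2 + (50 - 8·x + 8·x^2)·Dx^3 + (-9 + 22·x - 12·x^2 + 8·x^3)·Dx^4  (order 4).
h: a_k = 0, -4, -1, -5/6, -2, -129/40, -16/3, -15359/1680, -16, -3440641/120960, …
ICs: h(0) = 0, h′(0) = -4, h′′(0) = -2, h′′′(0) = -5.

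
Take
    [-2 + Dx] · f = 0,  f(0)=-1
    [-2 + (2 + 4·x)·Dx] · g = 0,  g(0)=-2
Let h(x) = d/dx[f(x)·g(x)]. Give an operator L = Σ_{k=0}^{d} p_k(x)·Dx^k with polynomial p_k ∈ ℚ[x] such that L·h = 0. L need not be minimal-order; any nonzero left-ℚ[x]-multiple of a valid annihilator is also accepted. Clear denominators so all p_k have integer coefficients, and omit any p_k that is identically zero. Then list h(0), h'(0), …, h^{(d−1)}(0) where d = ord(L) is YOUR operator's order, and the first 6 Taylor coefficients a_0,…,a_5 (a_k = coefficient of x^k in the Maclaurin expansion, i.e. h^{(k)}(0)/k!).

f: a_k = -1, -2, -2, -4/3, -2/3, -4/15, …
g: a_k = -2, -2, 1, -1, 5/4, -7/4, …
f·g: L₀ = L_f ⊗_s L_g, ord ≤ 1·1.
Derive L from L₀ (diff closure).
L = (7 + 24·x + 16·x^2) + (-3 - 10·x - 8·x^2)·Dx  (order 1).
h: a_k = 6, 14, 17, 11, 107/12, -89/60, …
ICs: h(0) = 6.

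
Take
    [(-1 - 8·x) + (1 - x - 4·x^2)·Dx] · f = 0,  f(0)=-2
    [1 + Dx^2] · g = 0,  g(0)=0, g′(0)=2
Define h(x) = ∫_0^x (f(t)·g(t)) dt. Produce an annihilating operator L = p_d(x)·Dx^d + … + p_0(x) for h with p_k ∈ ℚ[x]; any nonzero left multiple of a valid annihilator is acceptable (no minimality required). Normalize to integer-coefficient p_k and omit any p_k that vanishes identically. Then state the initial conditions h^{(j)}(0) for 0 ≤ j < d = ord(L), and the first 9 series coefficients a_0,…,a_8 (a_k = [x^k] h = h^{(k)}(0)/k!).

f: a_k = -2, -2, -10, -18, -58, -130, -362, -882, -2330, …
g: a_k = 0, 2, 0, -1/3, 0, 1/60, 0, -1/2520, 0, …
h₀=f·g: eliminate ⇒ L₀, order ≤ 1·2.
∫: right-multiply L₀ by Dx.
L = (7 + x + 4·x^2)·Dx + (2 + 16·x)·Dx^2 + (-1 + x + 4·x^2)·Dx^3  (order 3).
h: a_k = 0, 0, -2, -4/3, -29/6, -106/15, -1127/60, -7621/210, -888089/10080, …
ICs: h(0) = 0, h′(0) = 0, h′′(0) = -4.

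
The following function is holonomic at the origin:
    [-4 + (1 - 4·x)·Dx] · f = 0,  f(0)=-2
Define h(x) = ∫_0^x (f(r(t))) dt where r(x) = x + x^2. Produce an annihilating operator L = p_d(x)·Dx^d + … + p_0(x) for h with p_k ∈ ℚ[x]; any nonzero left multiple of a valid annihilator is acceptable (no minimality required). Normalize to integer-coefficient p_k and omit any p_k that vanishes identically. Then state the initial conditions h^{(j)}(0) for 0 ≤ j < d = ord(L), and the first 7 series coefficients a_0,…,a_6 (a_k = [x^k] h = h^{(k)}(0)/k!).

L = (4 + 8·x)·Dx + (-1 + 4·x + 4·x^2)·Dx^2  (order 2).
h: a_k = 0, -2, -4, -40/3, -48, -928/5, -2240/3, …
ICs: h(0) = 0, h′(0) = -2.

f: a_k = -2, -8, -32, -128, -512, -2048, -8192, …
Substitute x→r, Dx→(1/r')Dx; clear ⇒ L₀.
∫: right-multiply L₀ by Dx.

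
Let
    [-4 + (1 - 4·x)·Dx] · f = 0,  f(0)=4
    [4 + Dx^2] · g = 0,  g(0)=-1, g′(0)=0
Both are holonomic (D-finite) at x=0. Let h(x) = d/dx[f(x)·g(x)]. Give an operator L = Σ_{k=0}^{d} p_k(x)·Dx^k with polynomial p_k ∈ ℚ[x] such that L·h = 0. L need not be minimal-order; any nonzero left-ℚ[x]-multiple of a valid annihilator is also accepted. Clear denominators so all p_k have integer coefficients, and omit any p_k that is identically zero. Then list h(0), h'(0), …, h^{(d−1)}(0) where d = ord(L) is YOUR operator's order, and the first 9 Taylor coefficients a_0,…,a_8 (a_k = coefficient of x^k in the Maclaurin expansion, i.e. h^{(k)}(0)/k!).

L = (-28 - 32·x + 64·x^2) + (-8 + 32·x)·Dx + (1 - 8·x + 16·x^2)·Dx^2  (order 2).
h: a_k = -16, -112, -672, -10784/3, -53920/3, -1294048/15, -18116672/45, -579733568/315, -289866784/35, …
ICs: h(0) = -16, h′(0) = -112.

f: a_k = 4, 16, 64, 256, 1024, 4096, 16384, 65536, 262144, …
g: a_k = -1, 0, 2, 0, -2/3, 0, 4/45, 0, -2/315, …
f·g: L₀ = L_f ⊗_s L_g, ord ≤ 1·2.
Derive L from L₀ (diff closure).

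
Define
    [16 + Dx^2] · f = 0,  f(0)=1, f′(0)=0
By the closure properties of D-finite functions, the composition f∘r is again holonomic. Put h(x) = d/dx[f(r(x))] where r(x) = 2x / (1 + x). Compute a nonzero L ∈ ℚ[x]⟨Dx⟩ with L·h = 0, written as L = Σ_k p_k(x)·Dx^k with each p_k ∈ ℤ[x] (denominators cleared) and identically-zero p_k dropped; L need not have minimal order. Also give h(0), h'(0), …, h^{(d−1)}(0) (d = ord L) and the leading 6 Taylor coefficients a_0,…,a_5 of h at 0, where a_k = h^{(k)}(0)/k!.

f: a_k = 1, 0, -8, 0, 32/3, 0, …
Substitute x→r, Dx→(1/r')Dx; clear ⇒ L₀.
h=h₀': d/dx-closure on L₀ ⇒ L.
L = (70 + 12·x + 6·x^2) + (6 + 18·x + 18·x^2 + 6·x^3)·Dx + (1 + 4·x + 6·x^2 + 4·x^3 + x^4)·Dx^2  (order 2).
h: a_k = 0, -64, 192, 896/3, -8320/3, 106432/15, …
ICs: h(0) = 0, h′(0) = -64.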